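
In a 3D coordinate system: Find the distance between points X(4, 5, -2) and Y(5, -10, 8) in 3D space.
d = √[(1)² + (-15)² + (10)²] = √326 = 18.06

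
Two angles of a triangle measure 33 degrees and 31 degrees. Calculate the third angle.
Sum of angles in a triangle = 180 degrees
Third angle = 180 - 33 - 31
Third angle = 116 degrees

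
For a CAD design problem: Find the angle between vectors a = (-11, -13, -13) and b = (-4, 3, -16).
a·b = 213, |a|² = 459, |b|² = 281
cos θ = 213/√128979 ≈ 0.5931
θ ≈ 53.62°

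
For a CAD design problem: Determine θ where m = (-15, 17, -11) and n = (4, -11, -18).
m·n = -49, |m|² = 635, |n|² = 461
cos θ = -49/√292735 ≈ -0.09056
θ ≈ 95.2°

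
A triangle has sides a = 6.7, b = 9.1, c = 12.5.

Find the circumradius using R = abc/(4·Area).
s = (a+b+c)/2 = 14.15
Area = √(s(s-a)(s-b)(s-c)) = √(14.15·7.45·5.05·1.65) = 29.6377
R = abc/(4·Area) = (6.7·9.1·12.5)/(4·29.6377) = 762.125/118.5508 = 6.429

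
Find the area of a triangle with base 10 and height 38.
Area = (1/2) * base * height
Area = (1/2) * 10 * 38
Area = 190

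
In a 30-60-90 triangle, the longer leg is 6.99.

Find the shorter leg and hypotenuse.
In a 30-60-90 triangle, sides are in ratio 1 : √3 : 2.
Long leg = short leg·√3  →  short leg = 6.99/√3 = 4.036
Hypotenuse = 2·(short leg) = 2·6.99/√3 = 8.071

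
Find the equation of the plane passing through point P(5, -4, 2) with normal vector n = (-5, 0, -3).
d = n·P = (-5)(5) + (0)(-4) + (-3)(2) = -31
Plane: -5x - 3z = -31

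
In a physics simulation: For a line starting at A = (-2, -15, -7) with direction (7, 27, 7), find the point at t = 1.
P(1) = (-2 + 7(1), -15 + 27(1), -7 + 7(1)) = (5, 12, 0)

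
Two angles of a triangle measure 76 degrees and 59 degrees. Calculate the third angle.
Sum of angles in a triangle = 180 degrees
Third angle = 180 - 76 - 59
Third angle = 45 degrees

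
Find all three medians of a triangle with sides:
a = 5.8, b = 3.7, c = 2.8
Using m_x = ½√(2y² + 2z² - x²):
m_a = ½√(2·3.7² + 2·2.8² - 5.8²) = ½√9.42 = 1.535
m_b = ½√(2·5.8² + 2·2.8² - 3.7²) = ½√69.27 = 4.161
m_c = ½√(2·5.8² + 2·3.7² - 2.8²) = ½√86.82 = 4.659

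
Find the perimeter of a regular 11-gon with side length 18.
Perimeter = number of sides * side length
Perimeter = 11 * 18
Perimeter = 198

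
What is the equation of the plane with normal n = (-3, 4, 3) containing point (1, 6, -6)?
d = n·P = (-3)(1) + (4)(6) + (3)(-6) = 3
Plane: -3x + 4y + 3z = 3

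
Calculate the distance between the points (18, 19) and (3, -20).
Using the distance formula: d = sqrt((x₂-x₁)² + (y₂-y₁)²)
dx = 3 - 18 = -15
dy = (-20) - 19 = -39
d = sqrt((-15)² + (-39)²) = sqrt(225 + 1521) = sqrt(1746) = 41.79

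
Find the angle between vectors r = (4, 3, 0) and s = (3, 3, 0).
r·s = 21, |r|² = 25, |s|² = 18
cos θ = 21/√450 ≈ 0.9899
θ ≈ 8.13°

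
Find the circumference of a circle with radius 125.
Circumference = 2 * pi * r
Circumference = 2 * pi * 125
Circumference = 785.40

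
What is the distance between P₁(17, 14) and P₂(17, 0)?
Using the distance formula: d = sqrt((x₂-x₁)² + (y₂-y₁)²)
dx = 17 - 17 = 0
dy = 0 - 14 = -14
d = sqrt(0² + (-14)²) = sqrt(0 + 196) = sqrt(196) = 14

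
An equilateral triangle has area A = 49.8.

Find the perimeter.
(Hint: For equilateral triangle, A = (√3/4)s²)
A = (√3/4)s²  →  s² = 4A/√3 = 4·49.8/√3 = 115.008
s = 10.7242
Perimeter = 3s = 32.17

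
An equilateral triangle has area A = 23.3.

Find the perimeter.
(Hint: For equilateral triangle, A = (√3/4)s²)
A = (√3/4)s²  →  s² = 4A/√3 = 4·23.3/√3 = 53.809
s = 7.33546
Perimeter = 3s = 22.01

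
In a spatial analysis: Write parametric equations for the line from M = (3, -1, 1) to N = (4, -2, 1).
Direction vector d = N - M = (1, -1, 0)
x = 3 + t, y = -1 - t, z = 1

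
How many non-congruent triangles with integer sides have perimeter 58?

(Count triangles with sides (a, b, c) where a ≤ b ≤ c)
With a ≤ b ≤ c and a + b + c = 58, the triangle inequality a + b > c gives c < 58/2, so c ≤ 28.
Iterate a from 1 to ⌊p/3⌋ = 19; for each a, b ranges from a to ⌊(p−a)/2⌋ with c = p − a − b, keeping only c ≥ b.
Triples: (2, 28, 28), (3, 27, 28), (4, 26, 28), …
Count = 70 triangles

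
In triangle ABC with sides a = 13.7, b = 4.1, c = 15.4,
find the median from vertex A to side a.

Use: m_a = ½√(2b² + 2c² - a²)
m_a = ½√(2·4.1² + 2·15.4² - 13.7²)
m_a = ½√(33.62 + 474.32 - 187.69) = ½√320.25 = 8.948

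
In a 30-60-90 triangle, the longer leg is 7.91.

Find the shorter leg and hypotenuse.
In a 30-60-90 triangle, sides are in ratio 1 : √3 : 2.
Long leg = short leg·√3  →  short leg = 7.91/√3 = 4.567
Hypotenuse = 2·(short leg) = 2·7.91/√3 = 9.134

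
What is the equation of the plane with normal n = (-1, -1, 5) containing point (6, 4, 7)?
d = n·P = (-1)(6) + (-1)(4) + (5)(7) = 25
Plane: -x - y + 5z = 25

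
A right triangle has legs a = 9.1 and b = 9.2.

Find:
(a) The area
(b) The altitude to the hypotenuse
(a) Area = ½ab = ½·9.1·9.2 = 41.86
(b) Hypotenuse c = √(9.1² + 9.2²) = √167.45 = 12.9402
    Area = ½·c·h_c  →  h_c = 2·Area/c = 2·41.86/12.9402 = 6.47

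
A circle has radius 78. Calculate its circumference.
Circumference = 2 * pi * r
Circumference = 2 * pi * 78
Circumference = 490.09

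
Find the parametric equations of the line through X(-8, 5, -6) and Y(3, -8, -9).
Direction vector d = Y - X = (11, -13, -3)
x = -8 + 11t, y = 5 - 13t, z = -6 - 3t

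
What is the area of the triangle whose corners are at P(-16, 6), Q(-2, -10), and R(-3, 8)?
Using the coordinate formula: Area = (1/2)|x₁(y₂-y₃) + x₂(y₃-y₁) + x₃(y₁-y₂)|
Area = (1/2)|(-16)((-10)-8) + (-2)(8-6) + (-3)(6-(-10))|
Area = (1/2)|(-16)*(-18) + (-2)*2 + (-3)*16|
Area = (1/2)|288 + (-4) + (-48)|
Area = (1/2)*236 = 118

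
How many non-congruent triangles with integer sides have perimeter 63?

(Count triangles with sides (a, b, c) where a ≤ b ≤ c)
With a ≤ b ≤ c and a + b + c = 63, the triangle inequality a + b > c gives c < 63/2, so c ≤ 31.
Iterate a from 1 to ⌊p/3⌋ = 21; for each a, b ranges from a to ⌊(p−a)/2⌋ with c = p − a − b, keeping only c ≥ b.
Triples: (1, 31, 31), (2, 30, 31), (3, 29, 31), …
Count = 91 triangles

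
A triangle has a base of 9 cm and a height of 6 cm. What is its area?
Area = (1/2) * base * height
Area = (1/2) * 9 * 6
Area = 27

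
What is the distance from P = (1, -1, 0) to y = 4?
d = |0(1) + 1(-1) + 0(0) - (4)| / √(0² + 1² + 0²) = 5/√1 = 5.0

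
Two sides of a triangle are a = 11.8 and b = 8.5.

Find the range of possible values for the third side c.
By the triangle inequality: |a - b| < c < a + b
|11.8 - 8.5| < c < 11.8 + 8.5
3.3 < c < 20.3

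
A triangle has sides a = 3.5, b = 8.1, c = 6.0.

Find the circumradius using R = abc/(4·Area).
s = (a+b+c)/2 = 8.8
Area = √(s(s-a)(s-b)(s-c)) = √(8.8·5.3·0.7·2.8) = 9.56109
R = abc/(4·Area) = (3.5·8.1·6.0)/(4·9.56109) = 170.1/38.24436 = 4.448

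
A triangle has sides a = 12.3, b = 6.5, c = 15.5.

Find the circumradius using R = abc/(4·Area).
s = (a+b+c)/2 = 17.15
Area = √(s(s-a)(s-b)(s-c)) = √(17.15·4.85·10.65·1.65) = 38.2314
R = abc/(4·Area) = (12.3·6.5·15.5)/(4·38.2314) = 1239.225/152.9256 = 8.103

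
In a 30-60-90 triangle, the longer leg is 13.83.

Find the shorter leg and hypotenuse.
In a 30-60-90 triangle, sides are in ratio 1 : √3 : 2.
Long leg = short leg·√3  →  short leg = 13.83/√3 = 7.985
Hypotenuse = 2·(short leg) = 2·13.83/√3 = 15.97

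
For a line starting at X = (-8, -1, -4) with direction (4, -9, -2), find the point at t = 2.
P(2) = (-8 + 4(2), -1 + (-9)(2), -4 + (-2)(2)) = (0, -19, -8)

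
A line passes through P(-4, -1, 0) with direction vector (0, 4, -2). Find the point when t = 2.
P(2) = (-4 + 0(2), -1 + 4(2), 0 + (-2)(2)) = (-4, 7, -4)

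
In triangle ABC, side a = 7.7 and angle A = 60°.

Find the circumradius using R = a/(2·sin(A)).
R = a/(2·sin(A)) = 7.7/(2·sin(60°))
R = 7.7/(2·0.866025) = 7.7/1.732051 = 4.446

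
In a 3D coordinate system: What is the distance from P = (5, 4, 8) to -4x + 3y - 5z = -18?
d = |(-4)(5) + 3(4) + (-5)(8) - (-18)| / √((-4)² + 3² + (-5)²) = 30/√50 = 4.243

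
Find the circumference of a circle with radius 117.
Circumference = 2 * pi * r
Circumference = 2 * pi * 117
Circumference = 735.13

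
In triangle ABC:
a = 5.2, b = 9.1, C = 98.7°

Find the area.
Using A = ½ab·sin(C):
A = ½·5.2·9.1·sin(98.7°) = ½·47.32·0.988494 = 23.39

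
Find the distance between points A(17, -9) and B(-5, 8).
Using the distance formula: d = sqrt((x₂-x₁)² + (y₂-y₁)²)
dx = (-5) - 17 = -22
dy = 8 - (-9) = 17
d = sqrt((-22)² + 17²) = sqrt(484 + 289) = sqrt(773) = 27.80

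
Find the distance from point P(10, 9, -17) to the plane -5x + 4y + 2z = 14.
d = |(-5)(10) + 4(9) + 2(-17) - (14)| / √((-5)² + 4² + 2²) = 62/√45 = 9.242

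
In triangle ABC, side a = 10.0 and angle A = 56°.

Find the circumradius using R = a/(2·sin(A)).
R = a/(2·sin(A)) = 10.0/(2·sin(56°))
R = 10.0/(2·0.829038) = 10.0/1.658075 = 6.031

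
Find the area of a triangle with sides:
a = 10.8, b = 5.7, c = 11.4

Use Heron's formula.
s = (a+b+c)/2 = (10.8+5.7+11.4)/2 = 13.95
A = √(s(s-a)(s-b)(s-c)) = √(13.95·3.15·8.25·2.55)
A = √924.44 = 30.4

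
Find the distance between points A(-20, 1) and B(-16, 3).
Using the distance formula: d = sqrt((x₂-x₁)² + (y₂-y₁)²)
dx = (-16) - (-20) = 4
dy = 3 - 1 = 2
d = sqrt(4² + 2²) = sqrt(16 + 4) = sqrt(20) = 4.47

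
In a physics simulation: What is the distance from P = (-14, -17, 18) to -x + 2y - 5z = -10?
d = |(-1)(-14) + 2(-17) + (-5)(18) - (-10)| / √((-1)² + 2² + (-5)²) = 100/√30 = 18.26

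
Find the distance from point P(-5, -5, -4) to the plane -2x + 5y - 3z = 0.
d = |(-2)(-5) + 5(-5) + (-3)(-4) - (0)| / √((-2)² + 5² + (-3)²) = 3/√38 = 0.4867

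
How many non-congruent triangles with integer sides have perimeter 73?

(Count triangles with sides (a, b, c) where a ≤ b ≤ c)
With a ≤ b ≤ c and a + b + c = 73, the triangle inequality a + b > c gives c < 73/2, so c ≤ 36.
Iterate a from 1 to ⌊p/3⌋ = 24; for each a, b ranges from a to ⌊(p−a)/2⌋ with c = p − a − b, keeping only c ≥ b.
Triples: (1, 36, 36), (2, 35, 36), (3, 34, 36), …
Count = 120 triangles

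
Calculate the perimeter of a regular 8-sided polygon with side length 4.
Perimeter = number of sides * side length
Perimeter = 8 * 4
Perimeter = 32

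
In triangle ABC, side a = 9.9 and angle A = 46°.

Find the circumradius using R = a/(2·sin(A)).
R = a/(2·sin(A)) = 9.9/(2·sin(46°))
R = 9.9/(2·0.719340) = 9.9/1.438680 = 6.881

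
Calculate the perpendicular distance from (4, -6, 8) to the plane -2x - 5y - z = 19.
d = |(-2)(4) + (-5)(-6) + (-1)(8) - (19)| / √((-2)² + (-5)² + (-1)²) = 5/√30 = 0.9129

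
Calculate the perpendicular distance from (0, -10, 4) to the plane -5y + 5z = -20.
d = |0(0) + (-5)(-10) + 5(4) - (-20)| / √(0² + (-5)² + 5²) = 90/√50 = 12.73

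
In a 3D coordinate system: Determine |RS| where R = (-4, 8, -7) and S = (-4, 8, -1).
d = √[(0)² + (0)² + (6)²] = √36 = 6.0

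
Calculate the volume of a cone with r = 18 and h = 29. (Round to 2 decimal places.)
Volume = (1/3) * pi * r² * h
Volume = (1/3) * pi * 18² * 29
Volume = (1/3) * pi * 324 * 29
Volume = (1/3) * pi * 9396
Volume = 9839.47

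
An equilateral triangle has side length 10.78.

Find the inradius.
For an equilateral triangle, r = s/(2√3) where s is the side.
r = 10.78/(2√3) = 10.78/3.464102 = 3.112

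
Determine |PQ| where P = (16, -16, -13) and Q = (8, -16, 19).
d = √[(-8)² + (0)² + (32)²] = √1088 = 32.98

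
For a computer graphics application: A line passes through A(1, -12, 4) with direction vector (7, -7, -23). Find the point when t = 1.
P(1) = (1 + 7(1), -12 + (-7)(1), 4 + (-23)(1)) = (8, -19, -19)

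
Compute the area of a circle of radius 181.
Area = pi * r²
Area = pi * 181²
Area = pi * 32761
Area = 102921.72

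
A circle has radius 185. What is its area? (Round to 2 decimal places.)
Area = pi * r²
Area = pi * 185²
Area = pi * 34225
Area = 107521.01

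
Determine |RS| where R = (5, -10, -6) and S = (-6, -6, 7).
d = √[(-11)² + (4)² + (13)²] = √306 = 17.49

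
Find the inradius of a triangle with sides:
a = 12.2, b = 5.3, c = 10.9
s = (a+b+c)/2 = (12.2+5.3+10.9)/2 = 14.2
Area = √(s(s-a)(s-b)(s-c)) = √(14.2·2·8.9·3.3) = 28.8809
r = Area/s = 28.8809/14.2 = 2.034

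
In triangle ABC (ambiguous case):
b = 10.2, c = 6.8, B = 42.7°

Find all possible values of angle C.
sin(C)/c = sin(B)/b  →  sin(C) = c·sin(B)/b = 6.8·sin(42.7°)/10.2 = 0.452106
C₁ = arcsin(0.452106) = 26.88°,  C₂ = 180° - C₁ = 153.12°
Check C₂: A = 180° - 42.7° - 153.12° = -15.82° ≤ 0, rejected
C = 26.88° (one solution)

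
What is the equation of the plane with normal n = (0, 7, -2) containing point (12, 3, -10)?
d = n·P = (0)(12) + (7)(3) + (-2)(-10) = 41
Plane: 7y - 2z = 41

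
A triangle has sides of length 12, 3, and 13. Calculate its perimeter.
Perimeter = sum of all sides
Perimeter = 12 + 3 + 13
Perimeter = 28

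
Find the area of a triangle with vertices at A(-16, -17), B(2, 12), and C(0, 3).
Using the coordinate formula: Area = (1/2)|x₁(y₂-y₃) + x₂(y₃-y₁) + x₃(y₁-y₂)|
Area = (1/2)|(-16)(12-3) + 2(3-(-17)) + 0((-17)-12)|
Area = (1/2)|(-16)*9 + 2*20 + 0*(-29)|
Area = (1/2)|(-144) + 40 + 0|
Area = (1/2)*104 = 52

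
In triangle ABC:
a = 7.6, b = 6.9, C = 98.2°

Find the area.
Using A = ½ab·sin(C):
A = ½·7.6·6.9·sin(98.2°) = ½·52.44·0.989776 = 25.95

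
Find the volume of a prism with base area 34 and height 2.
Volume = base area * height
Volume = 34 * 2
Volume = 68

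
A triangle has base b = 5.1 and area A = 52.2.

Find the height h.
A = ½bh  →  h = 2A/b
h = 2·52.2/5.1 = 20.47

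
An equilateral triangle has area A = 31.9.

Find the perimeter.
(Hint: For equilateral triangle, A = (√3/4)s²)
A = (√3/4)s²  →  s² = 4A/√3 = 4·31.9/√3 = 73.6699
s = 8.58312
Perimeter = 3s = 25.75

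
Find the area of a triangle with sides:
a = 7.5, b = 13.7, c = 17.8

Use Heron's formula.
s = (a+b+c)/2 = (7.5+13.7+17.8)/2 = 19.5
A = √(s(s-a)(s-b)(s-c)) = √(19.5·12·5.8·1.7)
A = √2307.24 = 48.03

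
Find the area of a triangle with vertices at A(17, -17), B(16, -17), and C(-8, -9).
Using the coordinate formula: Area = (1/2)|x₁(y₂-y₃) + x₂(y₃-y₁) + x₃(y₁-y₂)|
Area = (1/2)|17((-17)-(-9)) + 16((-9)-(-17)) + (-8)((-17)-(-17))|
Area = (1/2)|17*(-8) + 16*8 + (-8)*0|
Area = (1/2)|(-136) + 128 + 0|
Area = (1/2)*8 = 4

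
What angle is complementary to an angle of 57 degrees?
Complementary angles sum to 90 degrees.
Other angle = 90 - 57
Other angle = 33 degrees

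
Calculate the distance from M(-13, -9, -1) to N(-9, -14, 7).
d = √[(4)² + (-5)² + (8)²] = √105 = 10.25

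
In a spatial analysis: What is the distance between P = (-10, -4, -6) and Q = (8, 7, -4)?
d = √[(18)² + (11)² + (2)²] = √449 = 21.19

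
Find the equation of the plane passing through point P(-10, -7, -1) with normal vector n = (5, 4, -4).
d = n·P = (5)(-10) + (4)(-7) + (-4)(-1) = -74
Plane: 5x + 4y - 4z = -74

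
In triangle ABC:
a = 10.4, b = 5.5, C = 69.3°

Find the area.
Using A = ½ab·sin(C):
A = ½·10.4·5.5·sin(69.3°) = ½·57.2·0.935444 = 26.75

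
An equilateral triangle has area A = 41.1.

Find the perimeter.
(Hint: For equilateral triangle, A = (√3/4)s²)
A = (√3/4)s²  →  s² = 4A/√3 = 4·41.1/√3 = 94.9164
s = 9.7425
Perimeter = 3s = 29.23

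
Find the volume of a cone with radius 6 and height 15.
Volume = (1/3) * pi * r² * h
Volume = (1/3) * pi * 6² * 15
Volume = (1/3) * pi * 36 * 15
Volume = (1/3) * pi * 540
Volume = 565.49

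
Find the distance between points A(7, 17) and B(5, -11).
Using the distance formula: d = sqrt((x₂-x₁)² + (y₂-y₁)²)
dx = 5 - 7 = -2
dy = (-11) - 17 = -28
d = sqrt((-2)² + (-28)²) = sqrt(4 + 784) = sqrt(788) = 28.07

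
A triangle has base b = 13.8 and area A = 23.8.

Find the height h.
A = ½bh  →  h = 2A/b
h = 2·23.8/13.8 = 3.449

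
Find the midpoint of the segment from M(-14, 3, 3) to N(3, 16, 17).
Midpoint = ((-14+3)/2, (3+16)/2, (3+17)/2) = (-5.5, 9.5, 10)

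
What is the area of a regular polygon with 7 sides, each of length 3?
For a regular 7-gon with side length s = 3:
Apothem a = s / (2*tan(pi/7)) = 3 / (2*tan(pi/7)) ≈ 3.1148
Perimeter P = 7 * 3 = 21
Area = (1/2) * P * a = (1/2) * 21 * 3.1148 = 32.71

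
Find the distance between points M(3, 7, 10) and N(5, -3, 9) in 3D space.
d = √[(2)² + (-10)² + (-1)²] = √105 = 10.25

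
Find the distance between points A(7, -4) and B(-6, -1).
Using the distance formula: d = sqrt((x₂-x₁)² + (y₂-y₁)²)
dx = (-6) - 7 = -13
dy = (-1) - (-4) = 3
d = sqrt((-13)² + 3²) = sqrt(169 + 9) = sqrt(178) = 13.34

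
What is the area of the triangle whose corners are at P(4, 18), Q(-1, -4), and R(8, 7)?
Using the coordinate formula: Area = (1/2)|x₁(y₂-y₃) + x₂(y₃-y₁) + x₃(y₁-y₂)|
Area = (1/2)|4((-4)-7) + (-1)(7-18) + 8(18-(-4))|
Area = (1/2)|4*(-11) + (-1)*(-11) + 8*22|
Area = (1/2)|(-44) + 11 + 176|
Area = (1/2)*143 = 71.50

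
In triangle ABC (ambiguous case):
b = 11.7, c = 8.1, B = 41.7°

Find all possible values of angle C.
sin(C)/c = sin(B)/b  →  sin(C) = c·sin(B)/b = 8.1·sin(41.7°)/11.7 = 0.460544
C₁ = arcsin(0.460544) = 27.42°,  C₂ = 180° - C₁ = 152.58°
Check C₂: A = 180° - 41.7° - 152.58° = -14.28° ≤ 0, rejected
C = 27.42° (one solution)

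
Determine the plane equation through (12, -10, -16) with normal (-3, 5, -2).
d = n·P = (-3)(12) + (5)(-10) + (-2)(-16) = -54
Plane: -3x + 5y - 2z = -54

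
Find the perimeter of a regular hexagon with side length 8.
Perimeter = number of sides * side length
Perimeter = 6 * 8
Perimeter = 48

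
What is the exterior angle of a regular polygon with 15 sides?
Exterior angle of a regular n-gon = 360/n
Exterior angle = 360/15
Exterior angle = 24 degrees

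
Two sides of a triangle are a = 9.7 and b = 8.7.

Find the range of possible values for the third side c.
By the triangle inequality: |a - b| < c < a + b
|9.7 - 8.7| < c < 9.7 + 8.7
1 < c < 18.4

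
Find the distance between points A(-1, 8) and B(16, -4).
Using the distance formula: d = sqrt((x₂-x₁)² + (y₂-y₁)²)
dx = 16 - (-1) = 17
dy = (-4) - 8 = -12
d = sqrt(17² + (-12)²) = sqrt(289 + 144) = sqrt(433) = 20.81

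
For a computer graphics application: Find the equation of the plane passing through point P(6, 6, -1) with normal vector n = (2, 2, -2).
d = n·P = (2)(6) + (2)(6) + (-2)(-1) = 26
Plane: 2x + 2y - 2z = 26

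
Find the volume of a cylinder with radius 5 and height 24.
Volume = pi * r² * h
Volume = pi * 5² * 24
Volume = pi * 25 * 24
Volume = pi * 600
Volume = 1884.96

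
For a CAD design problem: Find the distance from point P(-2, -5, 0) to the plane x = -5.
d = |1(-2) + 0(-5) + 0(0) - (-5)| / √(1² + 0² + 0²) = 3/√1 = 3.0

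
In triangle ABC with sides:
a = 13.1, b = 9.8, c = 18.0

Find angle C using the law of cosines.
cos(C) = (a² + b² - c²)/(2ab)
cos(C) = (13.1² + 9.8² - 18.0²)/(2·13.1·9.8) = -56.35/256.76 = -0.219466
C = arccos(-0.219466) = 102.7°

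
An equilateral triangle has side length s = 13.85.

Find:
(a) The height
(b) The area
(a) Height h = s·√3/2 = 13.85·√3/2 = 11.99
(b) Area = (√3/4)·s² = (√3/4)·13.85² = (√3/4)·191.822 = 83.06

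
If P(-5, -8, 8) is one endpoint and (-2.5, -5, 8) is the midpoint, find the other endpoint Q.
Q = (2×(-2.5) - (-5), 2×(-5) - (-8), 2×8 - 8) = (0, -2, 8)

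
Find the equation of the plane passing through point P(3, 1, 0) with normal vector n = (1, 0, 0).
d = n·P = (1)(3) + (0)(1) + (0)(0) = 3
Plane: x = 3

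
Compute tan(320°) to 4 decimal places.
tan(320 degrees) = -0.8391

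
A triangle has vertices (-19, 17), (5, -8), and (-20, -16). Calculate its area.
Using the coordinate formula: Area = (1/2)|x₁(y₂-y₃) + x₂(y₃-y₁) + x₃(y₁-y₂)|
Area = (1/2)|(-19)((-8)-(-16)) + 5((-16)-17) + (-20)(17-(-8))|
Area = (1/2)|(-19)*8 + 5*(-33) + (-20)*25|
Area = (1/2)|(-152) + (-165) + (-500)|
Area = (1/2)*817 = 408.50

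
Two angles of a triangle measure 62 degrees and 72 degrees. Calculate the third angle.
Sum of angles in a triangle = 180 degrees
Third angle = 180 - 62 - 72
Third angle = 46 degrees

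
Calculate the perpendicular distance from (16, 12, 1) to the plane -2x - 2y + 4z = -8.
d = |(-2)(16) + (-2)(12) + 4(1) - (-8)| / √((-2)² + (-2)² + 4²) = 44/√24 = 8.981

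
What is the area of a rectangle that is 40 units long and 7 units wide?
Area = length * width
Area = 40 * 7
Area = 280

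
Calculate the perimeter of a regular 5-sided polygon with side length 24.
Perimeter = number of sides * side length
Perimeter = 5 * 24
Perimeter = 120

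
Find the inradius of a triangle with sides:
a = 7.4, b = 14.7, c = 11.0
s = (a+b+c)/2 = (7.4+14.7+11.0)/2 = 16.55
Area = √(s(s-a)(s-b)(s-c)) = √(16.55·9.15·1.85·5.55) = 39.4314
r = Area/s = 39.4314/16.55 = 2.383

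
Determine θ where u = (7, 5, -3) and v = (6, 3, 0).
u·v = 57, |u|² = 83, |v|² = 45
cos θ = 57/√3735 ≈ 0.9327
θ ≈ 21.14°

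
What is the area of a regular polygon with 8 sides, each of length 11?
For a regular 8-gon with side length s = 11:
Apothem a = s / (2*tan(pi/8)) = 11 / (2*tan(pi/8)) ≈ 13.2782
Perimeter P = 8 * 11 = 88
Area = (1/2) * P * a = (1/2) * 88 * 13.2782 = 584.24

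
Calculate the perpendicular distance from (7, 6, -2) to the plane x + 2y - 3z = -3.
d = |1(7) + 2(6) + (-3)(-2) - (-3)| / √(1² + 2² + (-3)²) = 28/√14 = 7.483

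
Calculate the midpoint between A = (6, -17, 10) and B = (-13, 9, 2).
Midpoint = ((6-13)/2, (-17+9)/2, (10+2)/2) = (-3.5, -4, 6)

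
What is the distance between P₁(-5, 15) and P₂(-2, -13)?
Using the distance formula: d = sqrt((x₂-x₁)² + (y₂-y₁)²)
dx = (-2) - (-5) = 3
dy = (-13) - 15 = -28
d = sqrt(3² + (-28)²) = sqrt(9 + 784) = sqrt(793) = 28.16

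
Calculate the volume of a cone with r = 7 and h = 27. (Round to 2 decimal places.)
Volume = (1/3) * pi * r² * h
Volume = (1/3) * pi * 7² * 27
Volume = (1/3) * pi * 49 * 27
Volume = (1/3) * pi * 1323
Volume = 1385.44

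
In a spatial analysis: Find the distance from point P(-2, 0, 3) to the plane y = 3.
d = |0(-2) + 1(0) + 0(3) - (3)| / √(0² + 1² + 0²) = 3/√1 = 3.0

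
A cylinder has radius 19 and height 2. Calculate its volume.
Volume = pi * r² * h
Volume = pi * 19² * 2
Volume = pi * 361 * 2
Volume = pi * 722
Volume = 2268.23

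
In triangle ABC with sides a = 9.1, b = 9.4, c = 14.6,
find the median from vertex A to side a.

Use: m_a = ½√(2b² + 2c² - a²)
m_a = ½√(2·9.4² + 2·14.6² - 9.1²)
m_a = ½√(176.72 + 426.32 - 82.81) = ½√520.23 = 11.4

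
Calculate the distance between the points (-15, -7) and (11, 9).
Using the distance formula: d = sqrt((x₂-x₁)² + (y₂-y₁)²)
dx = 11 - (-15) = 26
dy = 9 - (-7) = 16
d = sqrt(26² + 16²) = sqrt(676 + 256) = sqrt(932) = 30.53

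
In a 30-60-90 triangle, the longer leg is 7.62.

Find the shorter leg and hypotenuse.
In a 30-60-90 triangle, sides are in ratio 1 : √3 : 2.
Long leg = short leg·√3  →  short leg = 7.62/√3 = 4.399
Hypotenuse = 2·(short leg) = 2·7.62/√3 = 8.799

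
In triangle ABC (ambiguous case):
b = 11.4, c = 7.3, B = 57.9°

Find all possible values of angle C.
sin(C)/c = sin(B)/b  →  sin(C) = c·sin(B)/b = 7.3·sin(57.9°)/11.4 = 0.542455
C₁ = arcsin(0.542455) = 32.85°,  C₂ = 180° - C₁ = 147.15°
Check C₂: A = 180° - 57.9° - 147.15° = -25.05° ≤ 0, rejected
C = 32.85° (one solution)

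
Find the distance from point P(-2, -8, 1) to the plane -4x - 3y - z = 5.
d = |(-4)(-2) + (-3)(-8) + (-1)(1) - (5)| / √((-4)² + (-3)² + (-1)²) = 26/√26 = 5.099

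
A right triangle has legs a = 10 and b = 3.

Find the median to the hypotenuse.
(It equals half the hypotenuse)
Hypotenuse c = √(10² + 3²) = √109 = 10.4403
Median to hypotenuse = c/2 = 5.22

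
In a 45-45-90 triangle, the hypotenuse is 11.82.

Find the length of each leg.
In a 45-45-90 triangle, hypotenuse = leg·√2  →  leg = hypotenuse/√2
leg = 11.82/√2 = 8.358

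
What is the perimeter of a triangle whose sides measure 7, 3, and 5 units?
Perimeter = sum of all sides
Perimeter = 7 + 3 + 5
Perimeter = 15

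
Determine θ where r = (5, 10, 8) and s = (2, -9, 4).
r·s = -48, |r|² = 189, |s|² = 101
cos θ = -48/√19089 ≈ -0.3474
θ ≈ 110.3°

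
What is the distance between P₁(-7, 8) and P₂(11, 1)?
Using the distance formula: d = sqrt((x₂-x₁)² + (y₂-y₁)²)
dx = 11 - (-7) = 18
dy = 1 - 8 = -7
d = sqrt(18² + (-7)²) = sqrt(324 + 49) = sqrt(373) = 19.31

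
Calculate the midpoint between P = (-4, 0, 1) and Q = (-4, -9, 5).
Midpoint = ((-4-4)/2, (0-9)/2, (1+5)/2) = (-4, -4.5, 3)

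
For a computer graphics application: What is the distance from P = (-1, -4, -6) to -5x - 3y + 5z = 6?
d = |(-5)(-1) + (-3)(-4) + 5(-6) - (6)| / √((-5)² + (-3)² + 5²) = 19/√59 = 2.474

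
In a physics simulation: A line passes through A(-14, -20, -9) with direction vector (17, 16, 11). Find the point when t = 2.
P(2) = (-14 + 17(2), -20 + 16(2), -9 + 11(2)) = (20, 12, 13)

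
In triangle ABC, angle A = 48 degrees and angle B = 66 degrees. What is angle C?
Sum of angles in a triangle = 180 degrees
Third angle = 180 - 48 - 66
Third angle = 66 degrees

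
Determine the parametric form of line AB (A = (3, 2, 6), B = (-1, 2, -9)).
Direction vector d = B - A = (-4, 0, -15)
x = 3 - 4t, y = 2, z = 6 - 15t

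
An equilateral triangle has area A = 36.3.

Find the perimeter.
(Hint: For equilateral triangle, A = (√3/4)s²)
A = (√3/4)s²  →  s² = 4A/√3 = 4·36.3/√3 = 83.8313
s = 9.15594
Perimeter = 3s = 27.47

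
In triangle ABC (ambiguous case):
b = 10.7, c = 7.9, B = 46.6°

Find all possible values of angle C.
sin(C)/c = sin(B)/b  →  sin(C) = c·sin(B)/b = 7.9·sin(46.6°)/10.7 = 0.536443
C₁ = arcsin(0.536443) = 32.44°,  C₂ = 180° - C₁ = 147.56°
Check C₂: A = 180° - 46.6° - 147.56° = -14.16° ≤ 0, rejected
C = 32.44° (one solution)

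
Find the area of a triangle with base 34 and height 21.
Area = (1/2) * base * height
Area = (1/2) * 34 * 21
Area = 357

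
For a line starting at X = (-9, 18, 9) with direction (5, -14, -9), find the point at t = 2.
P(2) = (-9 + 5(2), 18 + (-14)(2), 9 + (-9)(2)) = (1, -10, -9)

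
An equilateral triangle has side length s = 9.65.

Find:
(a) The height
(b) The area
(a) Height h = s·√3/2 = 9.65·√3/2 = 8.357
(b) Area = (√3/4)·s² = (√3/4)·9.65² = (√3/4)·93.1225 = 40.32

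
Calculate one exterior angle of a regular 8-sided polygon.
Exterior angle of a regular n-gon = 360/n
Exterior angle = 360/8
Exterior angle = 45 degrees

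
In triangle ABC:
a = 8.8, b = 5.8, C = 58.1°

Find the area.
Using A = ½ab·sin(C):
A = ½·8.8·5.8·sin(58.1°) = ½·51.04·0.848972 = 21.67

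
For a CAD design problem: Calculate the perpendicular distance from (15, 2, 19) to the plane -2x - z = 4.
d = |(-2)(15) + 0(2) + (-1)(19) - (4)| / √((-2)² + 0² + (-1)²) = 53/√5 = 23.7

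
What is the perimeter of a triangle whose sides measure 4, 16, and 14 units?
Perimeter = sum of all sides
Perimeter = 4 + 16 + 14
Perimeter = 34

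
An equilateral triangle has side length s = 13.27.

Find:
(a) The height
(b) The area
(a) Height h = s·√3/2 = 13.27·√3/2 = 11.49
(b) Area = (√3/4)·s² = (√3/4)·13.27² = (√3/4)·176.093 = 76.25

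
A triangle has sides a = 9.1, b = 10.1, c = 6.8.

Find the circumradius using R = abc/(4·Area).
s = (a+b+c)/2 = 13
Area = √(s(s-a)(s-b)(s-c)) = √(13·3.9·2.9·6.2) = 30.1925
R = abc/(4·Area) = (9.1·10.1·6.8)/(4·30.1925) = 624.988/120.77 = 5.175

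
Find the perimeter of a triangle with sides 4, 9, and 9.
Perimeter = sum of all sides
Perimeter = 4 + 9 + 9
Perimeter = 22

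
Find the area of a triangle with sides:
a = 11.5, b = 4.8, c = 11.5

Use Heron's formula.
s = (a+b+c)/2 = (11.5+4.8+11.5)/2 = 13.9
A = √(s(s-a)(s-b)(s-c)) = √(13.9·2.4·9.1·2.4)
A = √728.582 = 26.99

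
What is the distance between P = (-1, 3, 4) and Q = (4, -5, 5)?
d = √[(5)² + (-8)² + (1)²] = √90 = 9.487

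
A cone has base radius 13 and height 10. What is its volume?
Volume = (1/3) * pi * r² * h
Volume = (1/3) * pi * 13² * 10
Volume = (1/3) * pi * 169 * 10
Volume = (1/3) * pi * 1690
Volume = 1769.76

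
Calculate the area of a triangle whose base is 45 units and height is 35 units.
Area = (1/2) * base * height
Area = (1/2) * 45 * 35
Area = 787.50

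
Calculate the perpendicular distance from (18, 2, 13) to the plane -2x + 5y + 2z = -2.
d = |(-2)(18) + 5(2) + 2(13) - (-2)| / √((-2)² + 5² + 2²) = 2/√33 = 0.3482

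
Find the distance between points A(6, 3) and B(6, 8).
Using the distance formula: d = sqrt((x₂-x₁)² + (y₂-y₁)²)
dx = 6 - 6 = 0
dy = 8 - 3 = 5
d = sqrt(0² + 5²) = sqrt(0 + 25) = sqrt(25) = 5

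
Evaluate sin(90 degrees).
sin(90 degrees) = 1
Decimal approximation: 1.0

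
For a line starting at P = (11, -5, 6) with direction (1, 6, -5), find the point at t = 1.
P(1) = (11 + 1(1), -5 + 6(1), 6 + (-5)(1)) = (12, 1, 1)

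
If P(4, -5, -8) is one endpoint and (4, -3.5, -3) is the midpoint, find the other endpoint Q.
Q = (2×4 - 4, 2×(-3.5) - (-5), 2×(-3) - (-8)) = (4, -2, 2)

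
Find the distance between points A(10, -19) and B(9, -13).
Using the distance formula: d = sqrt((x₂-x₁)² + (y₂-y₁)²)
dx = 9 - 10 = -1
dy = (-13) - (-19) = 6
d = sqrt((-1)² + 6²) = sqrt(1 + 36) = sqrt(37) = 6.08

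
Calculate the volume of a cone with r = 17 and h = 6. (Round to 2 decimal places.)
Volume = (1/3) * pi * r² * h
Volume = (1/3) * pi * 17² * 6
Volume = (1/3) * pi * 289 * 6
Volume = (1/3) * pi * 1734
Volume = 1815.84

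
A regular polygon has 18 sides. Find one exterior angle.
Exterior angle of a regular n-gon = 360/n
Exterior angle = 360/18
Exterior angle = 20 degrees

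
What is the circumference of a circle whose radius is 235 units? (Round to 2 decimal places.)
Circumference = 2 * pi * r
Circumference = 2 * pi * 235
Circumference = 1476.55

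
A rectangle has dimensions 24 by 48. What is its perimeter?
Perimeter = 2 * (length + width)
Perimeter = 2 * (24 + 48)
Perimeter = 2 * 72
Perimeter = 144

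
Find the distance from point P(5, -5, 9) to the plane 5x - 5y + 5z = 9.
d = |5(5) + (-5)(-5) + 5(9) - (9)| / √(5² + (-5)² + 5²) = 86/√75 = 9.93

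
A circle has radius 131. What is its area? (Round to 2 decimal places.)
Area = pi * r²
Area = pi * 131²
Area = pi * 17161
Area = 53912.87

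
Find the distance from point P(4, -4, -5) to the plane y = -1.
d = |0(4) + 1(-4) + 0(-5) - (-1)| / √(0² + 1² + 0²) = 3/√1 = 3.0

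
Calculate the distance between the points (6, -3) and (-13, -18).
Using the distance formula: d = sqrt((x₂-x₁)² + (y₂-y₁)²)
dx = (-13) - 6 = -19
dy = (-18) - (-3) = -15
d = sqrt((-19)² + (-15)²) = sqrt(361 + 225) = sqrt(586) = 24.21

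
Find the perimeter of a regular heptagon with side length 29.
Perimeter = number of sides * side length
Perimeter = 7 * 29
Perimeter = 203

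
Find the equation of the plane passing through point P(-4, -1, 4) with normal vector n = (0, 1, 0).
d = n·P = (0)(-4) + (1)(-1) + (0)(4) = -1
Plane: y = -1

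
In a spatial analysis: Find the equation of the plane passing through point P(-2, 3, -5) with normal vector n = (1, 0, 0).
d = n·P = (1)(-2) + (0)(3) + (0)(-5) = -2
Plane: x = -2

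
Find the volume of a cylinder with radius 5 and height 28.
Volume = pi * r² * h
Volume = pi * 5² * 28
Volume = pi * 25 * 28
Volume = pi * 700
Volume = 2199.11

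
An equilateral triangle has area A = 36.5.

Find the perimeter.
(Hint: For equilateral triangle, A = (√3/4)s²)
A = (√3/4)s²  →  s² = 4A/√3 = 4·36.5/√3 = 84.2931
s = 9.18113
Perimeter = 3s = 27.54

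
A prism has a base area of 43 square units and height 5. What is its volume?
Volume = base area * height
Volume = 43 * 5
Volume = 215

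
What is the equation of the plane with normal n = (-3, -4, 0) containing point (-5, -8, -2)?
d = n·P = (-3)(-5) + (-4)(-8) + (0)(-2) = 47
Plane: -3x - 4y = 47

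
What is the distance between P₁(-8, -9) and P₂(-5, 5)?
Using the distance formula: d = sqrt((x₂-x₁)² + (y₂-y₁)²)
dx = (-5) - (-8) = 3
dy = 5 - (-9) = 14
d = sqrt(3² + 14²) = sqrt(9 + 196) = sqrt(205) = 14.32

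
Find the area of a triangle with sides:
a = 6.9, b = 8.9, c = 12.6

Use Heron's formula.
s = (a+b+c)/2 = (6.9+8.9+12.6)/2 = 14.2
A = √(s(s-a)(s-b)(s-c)) = √(14.2·7.3·5.3·1.6)
A = √879.037 = 29.65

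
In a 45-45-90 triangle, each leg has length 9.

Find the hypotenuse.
Hypotenuse = 9√2 = 12.73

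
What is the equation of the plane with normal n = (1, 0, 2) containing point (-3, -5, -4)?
d = n·P = (1)(-3) + (0)(-5) + (2)(-4) = -11
Plane: x + 2z = -11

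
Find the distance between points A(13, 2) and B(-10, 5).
Using the distance formula: d = sqrt((x₂-x₁)² + (y₂-y₁)²)
dx = (-10) - 13 = -23
dy = 5 - 2 = 3
d = sqrt((-23)² + 3²) = sqrt(529 + 9) = sqrt(538) = 23.19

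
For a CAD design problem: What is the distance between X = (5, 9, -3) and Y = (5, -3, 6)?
d = √[(0)² + (-12)² + (9)²] = √225 = 15.0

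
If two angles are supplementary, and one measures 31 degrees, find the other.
Supplementary angles sum to 180 degrees.
Other angle = 180 - 31
Other angle = 149 degrees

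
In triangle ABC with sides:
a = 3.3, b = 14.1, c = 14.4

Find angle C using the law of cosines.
cos(C) = (a² + b² - c²)/(2ab)
cos(C) = (3.3² + 14.1² - 14.4²)/(2·3.3·14.1) = 2.34/93.06 = 0.025145
C = arccos(0.025145) = 88.56°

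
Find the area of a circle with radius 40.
Area = pi * r²
Area = pi * 40²
Area = pi * 1600
Area = 5026.55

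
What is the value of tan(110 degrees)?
tan(110 degrees) = -2.7475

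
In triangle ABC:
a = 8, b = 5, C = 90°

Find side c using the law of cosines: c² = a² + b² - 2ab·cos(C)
c² = 8² + 5² - 2·8·5·cos(90°)
c² = 64 + 25 - 80·0.0000 = 89
c = √89 = 9.434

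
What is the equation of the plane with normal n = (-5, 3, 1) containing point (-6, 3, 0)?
d = n·P = (-5)(-6) + (3)(3) + (1)(0) = 39
Plane: -5x + 3y + z = 39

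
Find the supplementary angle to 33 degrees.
Supplementary angles sum to 180 degrees.
Other angle = 180 - 33
Other angle = 147 degrees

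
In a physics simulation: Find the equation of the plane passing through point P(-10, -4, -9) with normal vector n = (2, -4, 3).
d = n·P = (2)(-10) + (-4)(-4) + (3)(-9) = -31
Plane: 2x - 4y + 3z = -31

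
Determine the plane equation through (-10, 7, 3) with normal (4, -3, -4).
d = n·P = (4)(-10) + (-3)(7) + (-4)(3) = -73
Plane: 4x - 3y - 4z = -73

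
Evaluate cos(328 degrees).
cos(328 degrees) = 0.848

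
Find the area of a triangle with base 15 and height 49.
Area = (1/2) * base * height
Area = (1/2) * 15 * 49
Area = 367.50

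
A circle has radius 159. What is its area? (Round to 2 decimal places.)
Area = pi * r²
Area = pi * 159²
Area = pi * 25281
Area = 79422.60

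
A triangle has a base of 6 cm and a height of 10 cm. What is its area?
Area = (1/2) * base * height
Area = (1/2) * 6 * 10
Area = 30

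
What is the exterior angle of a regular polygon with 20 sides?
Exterior angle of a regular n-gon = 360/n
Exterior angle = 360/20
Exterior angle = 18 degrees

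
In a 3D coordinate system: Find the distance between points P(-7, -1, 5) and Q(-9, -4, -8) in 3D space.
d = √[(-2)² + (-3)² + (-13)²] = √182 = 13.49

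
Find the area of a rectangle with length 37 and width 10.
Area = length * width
Area = 37 * 10
Area = 370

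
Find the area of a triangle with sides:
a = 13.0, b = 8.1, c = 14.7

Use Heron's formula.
s = (a+b+c)/2 = (13.0+8.1+14.7)/2 = 17.9
A = √(s(s-a)(s-b)(s-c)) = √(17.9·4.9·9.8·3.2)
A = √2750.59 = 52.45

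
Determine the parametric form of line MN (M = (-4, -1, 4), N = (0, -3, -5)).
Direction vector d = N - M = (4, -2, -9)
x = -4 + 4t, y = -1 - 2t, z = 4 - 9t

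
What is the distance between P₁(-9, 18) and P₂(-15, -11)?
Using the distance formula: d = sqrt((x₂-x₁)² + (y₂-y₁)²)
dx = (-15) - (-9) = -6
dy = (-11) - 18 = -29
d = sqrt((-6)² + (-29)²) = sqrt(36 + 841) = sqrt(877) = 29.61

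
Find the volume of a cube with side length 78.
Volume = s³
Volume = 78³
Volume = 474552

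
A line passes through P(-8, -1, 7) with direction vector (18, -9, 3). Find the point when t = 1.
P(1) = (-8 + 18(1), -1 + (-9)(1), 7 + 3(1)) = (10, -10, 10)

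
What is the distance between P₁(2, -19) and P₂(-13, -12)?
Using the distance formula: d = sqrt((x₂-x₁)² + (y₂-y₁)²)
dx = (-13) - 2 = -15
dy = (-12) - (-19) = 7
d = sqrt((-15)² + 7²) = sqrt(225 + 49) = sqrt(274) = 16.55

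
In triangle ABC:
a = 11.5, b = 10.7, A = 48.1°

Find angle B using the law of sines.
sin(B)/b = sin(A)/a
sin(B) = b·sin(A)/a = 10.7·sin(48.1°)/11.5 = 0.692533
B = arcsin(0.692533) = 43.83°  (b ≤ a, so B ≤ A and the acute solution is unique)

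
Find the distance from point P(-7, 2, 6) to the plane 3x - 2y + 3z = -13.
d = |3(-7) + (-2)(2) + 3(6) - (-13)| / √(3² + (-2)² + 3²) = 6/√22 = 1.279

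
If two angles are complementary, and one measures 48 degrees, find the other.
Complementary angles sum to 90 degrees.
Other angle = 90 - 48
Other angle = 42 degrees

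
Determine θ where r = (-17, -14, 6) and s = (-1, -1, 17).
r·s = 133, |r|² = 521, |s|² = 291
cos θ = 133/√151611 ≈ 0.3416
θ ≈ 70.03°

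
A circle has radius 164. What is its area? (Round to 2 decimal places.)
Area = pi * r²
Area = pi * 164²
Area = pi * 26896
Area = 84496.28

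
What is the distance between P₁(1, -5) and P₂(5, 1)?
Using the distance formula: d = sqrt((x₂-x₁)² + (y₂-y₁)²)
dx = 5 - 1 = 4
dy = 1 - (-5) = 6
d = sqrt(4² + 6²) = sqrt(16 + 36) = sqrt(52) = 7.21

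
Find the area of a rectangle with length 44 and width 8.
Area = length * width
Area = 44 * 8
Area = 352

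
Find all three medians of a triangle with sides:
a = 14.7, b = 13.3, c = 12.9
Using m_x = ½√(2y² + 2z² - x²):
m_a = ½√(2·13.3² + 2·12.9² - 14.7²) = ½√470.51 = 10.85
m_b = ½√(2·14.7² + 2·12.9² - 13.3²) = ½√588.11 = 12.13
m_c = ½√(2·14.7² + 2·13.3² - 12.9²) = ½√619.55 = 12.45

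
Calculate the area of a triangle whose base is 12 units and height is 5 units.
Area = (1/2) * base * height
Area = (1/2) * 12 * 5
Area = 30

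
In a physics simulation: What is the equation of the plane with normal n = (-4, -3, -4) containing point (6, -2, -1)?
d = n·P = (-4)(6) + (-3)(-2) + (-4)(-1) = -14
Plane: -4x - 3y - 4z = -14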